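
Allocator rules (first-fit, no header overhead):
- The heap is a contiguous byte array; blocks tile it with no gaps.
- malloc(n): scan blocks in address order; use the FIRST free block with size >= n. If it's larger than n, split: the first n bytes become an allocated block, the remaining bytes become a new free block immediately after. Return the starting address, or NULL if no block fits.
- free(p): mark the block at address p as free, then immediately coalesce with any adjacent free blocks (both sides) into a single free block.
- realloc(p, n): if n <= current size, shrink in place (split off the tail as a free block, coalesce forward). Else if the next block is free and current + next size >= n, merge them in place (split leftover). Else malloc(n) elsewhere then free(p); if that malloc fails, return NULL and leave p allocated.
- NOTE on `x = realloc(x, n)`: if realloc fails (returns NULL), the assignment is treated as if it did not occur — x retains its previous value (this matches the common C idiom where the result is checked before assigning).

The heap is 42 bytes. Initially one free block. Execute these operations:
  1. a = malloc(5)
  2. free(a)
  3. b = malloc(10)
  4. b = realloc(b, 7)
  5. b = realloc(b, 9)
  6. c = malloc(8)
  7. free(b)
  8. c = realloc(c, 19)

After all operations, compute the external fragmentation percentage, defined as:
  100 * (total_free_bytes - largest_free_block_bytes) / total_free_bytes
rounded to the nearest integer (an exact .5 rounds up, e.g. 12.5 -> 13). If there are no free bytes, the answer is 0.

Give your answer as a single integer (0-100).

Op 1: a = malloc(5) -> a = 0; heap: [0-4 ALLOC][5-41 FREE]
Op 2: free(a) -> (freed a); heap: [0-41 FREE]
Op 3: b = malloc(10) -> b = 0; heap: [0-9 ALLOC][10-41 FREE]
Op 4: b = realloc(b, 7) -> b = 0; heap: [0-6 ALLOC][7-41 FREE]
Op 5: b = realloc(b, 9) -> b = 0; heap: [0-8 ALLOC][9-41 FREE]
Op 6: c = malloc(8) -> c = 9; heap: [0-8 ALLOC][9-16 ALLOC][17-41 FREE]
Op 7: free(b) -> (freed b); heap: [0-8 FREE][9-16 ALLOC][17-41 FREE]
Op 8: c = realloc(c, 19) -> c = 9; heap: [0-8 FREE][9-27 ALLOC][28-41 FREE]
Free blocks: [9 14] total_free=23 largest=14 -> 100*(23-14)/23 = 900/23 ≈ 39.130 -> rounds to 39

Answer: 39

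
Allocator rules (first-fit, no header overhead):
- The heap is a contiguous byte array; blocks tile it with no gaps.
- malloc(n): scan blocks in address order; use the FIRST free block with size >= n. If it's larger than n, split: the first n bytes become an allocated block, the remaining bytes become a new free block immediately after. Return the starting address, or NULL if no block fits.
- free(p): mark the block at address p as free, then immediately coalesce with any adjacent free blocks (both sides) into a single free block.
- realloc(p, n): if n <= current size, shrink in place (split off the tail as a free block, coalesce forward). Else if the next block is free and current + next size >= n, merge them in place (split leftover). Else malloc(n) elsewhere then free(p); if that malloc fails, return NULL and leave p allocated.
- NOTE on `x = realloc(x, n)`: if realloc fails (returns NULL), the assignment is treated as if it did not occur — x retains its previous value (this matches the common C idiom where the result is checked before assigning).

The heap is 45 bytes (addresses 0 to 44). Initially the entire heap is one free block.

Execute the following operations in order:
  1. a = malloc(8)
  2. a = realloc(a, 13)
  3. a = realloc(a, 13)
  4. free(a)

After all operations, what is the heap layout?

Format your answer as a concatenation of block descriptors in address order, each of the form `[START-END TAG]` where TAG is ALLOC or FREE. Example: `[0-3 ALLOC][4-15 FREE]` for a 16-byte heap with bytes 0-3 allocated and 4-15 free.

Op 1: a = malloc(8) -> a = 0; heap: [0-7 ALLOC][8-44 FREE]
Op 2: a = realloc(a, 13) -> a = 0; heap: [0-12 ALLOC][13-44 FREE]
Op 3: a = realloc(a, 13) -> a = 0; heap: [0-12 ALLOC][13-44 FREE]
Op 4: free(a) -> (freed a); heap: [0-44 FREE]

Answer: [0-44 FREE]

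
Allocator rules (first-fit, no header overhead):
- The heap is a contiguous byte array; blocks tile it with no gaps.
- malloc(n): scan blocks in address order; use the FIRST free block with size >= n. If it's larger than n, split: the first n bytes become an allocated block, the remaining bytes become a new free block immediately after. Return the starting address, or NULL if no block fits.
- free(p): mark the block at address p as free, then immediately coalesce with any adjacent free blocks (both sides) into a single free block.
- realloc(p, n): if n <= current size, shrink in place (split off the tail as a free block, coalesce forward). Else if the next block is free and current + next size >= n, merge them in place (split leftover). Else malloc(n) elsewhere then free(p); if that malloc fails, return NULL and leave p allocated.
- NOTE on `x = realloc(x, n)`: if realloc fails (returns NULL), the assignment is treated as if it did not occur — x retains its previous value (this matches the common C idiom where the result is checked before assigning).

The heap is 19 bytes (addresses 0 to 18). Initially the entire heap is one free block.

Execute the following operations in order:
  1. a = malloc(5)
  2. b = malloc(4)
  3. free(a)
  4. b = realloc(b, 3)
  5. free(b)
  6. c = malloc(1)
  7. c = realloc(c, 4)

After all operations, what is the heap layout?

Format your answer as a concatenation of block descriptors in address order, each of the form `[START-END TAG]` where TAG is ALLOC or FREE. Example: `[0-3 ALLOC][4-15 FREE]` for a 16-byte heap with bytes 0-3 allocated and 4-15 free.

Answer: [0-3 ALLOC][4-18 FREE]

Derivation:
Op 1: a = malloc(5) -> a = 0; heap: [0-4 ALLOC][5-18 FREE]
Op 2: b = malloc(4) -> b = 5; heap: [0-4 ALLOC][5-8 ALLOC][9-18 FREE]
Op 3: free(a) -> (freed a); heap: [0-4 FREE][5-8 ALLOC][9-18 FREE]
Op 4: b = realloc(b, 3) -> b = 5; heap: [0-4 FREE][5-7 ALLOC][8-18 FREE]
Op 5: free(b) -> (freed b); heap: [0-18 FREE]
Op 6: c = malloc(1) -> c = 0; heap: [0-0 ALLOC][1-18 FREE]
Op 7: c = realloc(c, 4) -> c = 0; heap: [0-3 ALLOC][4-18 FREE]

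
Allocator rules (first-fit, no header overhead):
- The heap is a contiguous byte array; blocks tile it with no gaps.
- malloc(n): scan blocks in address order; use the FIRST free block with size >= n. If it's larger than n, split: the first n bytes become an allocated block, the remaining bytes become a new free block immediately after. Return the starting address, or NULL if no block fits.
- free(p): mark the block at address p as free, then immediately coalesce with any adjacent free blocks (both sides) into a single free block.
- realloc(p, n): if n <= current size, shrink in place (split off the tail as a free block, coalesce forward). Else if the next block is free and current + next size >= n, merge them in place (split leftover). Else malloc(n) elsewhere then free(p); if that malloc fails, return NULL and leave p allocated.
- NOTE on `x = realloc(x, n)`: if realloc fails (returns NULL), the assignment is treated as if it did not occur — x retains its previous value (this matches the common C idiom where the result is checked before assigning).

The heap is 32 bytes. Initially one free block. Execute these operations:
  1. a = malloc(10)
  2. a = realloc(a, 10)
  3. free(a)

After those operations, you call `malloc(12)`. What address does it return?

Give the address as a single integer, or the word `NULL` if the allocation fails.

Answer: 0

Derivation:
Op 1: a = malloc(10) -> a = 0; heap: [0-9 ALLOC][10-31 FREE]
Op 2: a = realloc(a, 10) -> a = 0; heap: [0-9 ALLOC][10-31 FREE]
Op 3: free(a) -> (freed a); heap: [0-31 FREE]
malloc(12): first-fit scan over [0-31 FREE] -> 0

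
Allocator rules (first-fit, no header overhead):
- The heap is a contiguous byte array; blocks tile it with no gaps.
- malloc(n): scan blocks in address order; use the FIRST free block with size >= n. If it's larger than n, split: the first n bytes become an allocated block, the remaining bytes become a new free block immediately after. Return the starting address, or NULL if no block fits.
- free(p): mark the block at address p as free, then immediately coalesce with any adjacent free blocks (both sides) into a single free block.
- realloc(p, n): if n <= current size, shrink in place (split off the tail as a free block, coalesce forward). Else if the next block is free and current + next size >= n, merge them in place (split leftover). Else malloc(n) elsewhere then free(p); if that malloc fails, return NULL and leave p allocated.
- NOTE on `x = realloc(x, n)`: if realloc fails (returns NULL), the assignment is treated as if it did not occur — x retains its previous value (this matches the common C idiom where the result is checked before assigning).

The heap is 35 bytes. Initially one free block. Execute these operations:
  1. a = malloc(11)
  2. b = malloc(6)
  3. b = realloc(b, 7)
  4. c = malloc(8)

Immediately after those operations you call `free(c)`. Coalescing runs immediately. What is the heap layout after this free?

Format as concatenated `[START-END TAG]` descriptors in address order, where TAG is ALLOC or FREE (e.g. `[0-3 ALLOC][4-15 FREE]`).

Answer: [0-10 ALLOC][11-17 ALLOC][18-34 FREE]

Derivation:
Op 1: a = malloc(11) -> a = 0; heap: [0-10 ALLOC][11-34 FREE]
Op 2: b = malloc(6) -> b = 11; heap: [0-10 ALLOC][11-16 ALLOC][17-34 FREE]
Op 3: b = realloc(b, 7) -> b = 11; heap: [0-10 ALLOC][11-17 ALLOC][18-34 FREE]
Op 4: c = malloc(8) -> c = 18; heap: [0-10 ALLOC][11-17 ALLOC][18-25 ALLOC][26-34 FREE]
free(c): c = 18 -> block [18-25 ALLOC]; mark free, coalesce with adjacent free neighbors -> [0-10 ALLOC][11-17 ALLOC][18-34 FREE]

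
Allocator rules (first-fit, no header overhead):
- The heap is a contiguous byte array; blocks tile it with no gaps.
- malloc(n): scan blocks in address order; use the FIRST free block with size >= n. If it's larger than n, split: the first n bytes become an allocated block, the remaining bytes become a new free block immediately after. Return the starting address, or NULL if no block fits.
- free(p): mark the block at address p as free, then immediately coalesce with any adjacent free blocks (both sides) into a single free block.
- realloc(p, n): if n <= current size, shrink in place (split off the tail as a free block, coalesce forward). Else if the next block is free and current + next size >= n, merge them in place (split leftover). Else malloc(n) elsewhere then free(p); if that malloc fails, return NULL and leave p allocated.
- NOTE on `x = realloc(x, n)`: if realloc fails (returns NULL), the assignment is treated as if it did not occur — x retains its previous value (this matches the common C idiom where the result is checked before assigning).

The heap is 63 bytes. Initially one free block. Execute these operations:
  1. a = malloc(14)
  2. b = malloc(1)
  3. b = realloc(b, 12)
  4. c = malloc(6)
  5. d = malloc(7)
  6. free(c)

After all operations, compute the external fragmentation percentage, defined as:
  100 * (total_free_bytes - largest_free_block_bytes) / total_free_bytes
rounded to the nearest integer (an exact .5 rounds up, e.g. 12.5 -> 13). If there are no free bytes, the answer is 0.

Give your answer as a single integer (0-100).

Answer: 20

Derivation:
Op 1: a = malloc(14) -> a = 0; heap: [0-13 ALLOC][14-62 FREE]
Op 2: b = malloc(1) -> b = 14; heap: [0-13 ALLOC][14-14 ALLOC][15-62 FREE]
Op 3: b = realloc(b, 12) -> b = 14; heap: [0-13 ALLOC][14-25 ALLOC][26-62 FREE]
Op 4: c = malloc(6) -> c = 26; heap: [0-13 ALLOC][14-25 ALLOC][26-31 ALLOC][32-62 FREE]
Op 5: d = malloc(7) -> d = 32; heap: [0-13 ALLOC][14-25 ALLOC][26-31 ALLOC][32-38 ALLOC][39-62 FREE]
Op 6: free(c) -> (freed c); heap: [0-13 ALLOC][14-25 ALLOC][26-31 FREE][32-38 ALLOC][39-62 FREE]
Free blocks: [6 24] total_free=30 largest=24 -> 100*(30-24)/30 = 600/30 = 20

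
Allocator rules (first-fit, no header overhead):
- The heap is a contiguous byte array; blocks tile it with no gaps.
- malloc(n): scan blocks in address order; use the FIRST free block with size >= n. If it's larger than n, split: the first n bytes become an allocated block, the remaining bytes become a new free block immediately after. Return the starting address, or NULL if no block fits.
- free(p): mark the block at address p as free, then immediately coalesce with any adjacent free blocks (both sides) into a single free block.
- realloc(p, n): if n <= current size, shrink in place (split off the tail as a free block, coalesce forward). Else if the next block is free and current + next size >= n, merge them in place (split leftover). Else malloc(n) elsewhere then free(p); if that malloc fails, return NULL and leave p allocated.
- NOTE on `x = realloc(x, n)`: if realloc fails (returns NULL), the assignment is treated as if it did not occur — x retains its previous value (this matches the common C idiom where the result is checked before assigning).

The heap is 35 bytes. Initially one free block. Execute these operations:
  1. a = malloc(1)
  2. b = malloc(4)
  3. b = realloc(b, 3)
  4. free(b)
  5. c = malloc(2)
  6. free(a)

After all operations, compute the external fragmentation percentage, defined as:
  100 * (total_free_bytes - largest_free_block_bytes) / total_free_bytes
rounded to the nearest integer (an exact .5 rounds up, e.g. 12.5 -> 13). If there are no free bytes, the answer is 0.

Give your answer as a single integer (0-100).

Op 1: a = malloc(1) -> a = 0; heap: [0-0 ALLOC][1-34 FREE]
Op 2: b = malloc(4) -> b = 1; heap: [0-0 ALLOC][1-4 ALLOC][5-34 FREE]
Op 3: b = realloc(b, 3) -> b = 1; heap: [0-0 ALLOC][1-3 ALLOC][4-34 FREE]
Op 4: free(b) -> (freed b); heap: [0-0 ALLOC][1-34 FREE]
Op 5: c = malloc(2) -> c = 1; heap: [0-0 ALLOC][1-2 ALLOC][3-34 FREE]
Op 6: free(a) -> (freed a); heap: [0-0 FREE][1-2 ALLOC][3-34 FREE]
Free blocks: [1 32] total_free=33 largest=32 -> 100*(33-32)/33 = 100/33 ≈ 3.030 -> rounds to 3

Answer: 3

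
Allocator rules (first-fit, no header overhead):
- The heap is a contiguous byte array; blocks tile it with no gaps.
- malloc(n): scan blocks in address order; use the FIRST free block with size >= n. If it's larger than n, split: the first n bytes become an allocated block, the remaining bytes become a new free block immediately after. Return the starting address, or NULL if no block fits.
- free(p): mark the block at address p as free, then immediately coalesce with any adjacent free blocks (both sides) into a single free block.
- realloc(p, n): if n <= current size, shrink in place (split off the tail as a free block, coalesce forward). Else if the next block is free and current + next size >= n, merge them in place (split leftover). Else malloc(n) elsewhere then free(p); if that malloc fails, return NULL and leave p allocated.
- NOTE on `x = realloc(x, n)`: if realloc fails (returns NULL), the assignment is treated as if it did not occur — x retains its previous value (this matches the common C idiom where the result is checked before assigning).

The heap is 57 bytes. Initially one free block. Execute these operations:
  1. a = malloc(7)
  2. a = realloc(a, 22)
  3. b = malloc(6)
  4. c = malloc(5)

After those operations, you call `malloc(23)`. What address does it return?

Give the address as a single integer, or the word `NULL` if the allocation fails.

Answer: 33

Derivation:
Op 1: a = malloc(7) -> a = 0; heap: [0-6 ALLOC][7-56 FREE]
Op 2: a = realloc(a, 22) -> a = 0; heap: [0-21 ALLOC][22-56 FREE]
Op 3: b = malloc(6) -> b = 22; heap: [0-21 ALLOC][22-27 ALLOC][28-56 FREE]
Op 4: c = malloc(5) -> c = 28; heap: [0-21 ALLOC][22-27 ALLOC][28-32 ALLOC][33-56 FREE]
malloc(23): first-fit scan over [0-21 ALLOC][22-27 ALLOC][28-32 ALLOC][33-56 FREE] -> 33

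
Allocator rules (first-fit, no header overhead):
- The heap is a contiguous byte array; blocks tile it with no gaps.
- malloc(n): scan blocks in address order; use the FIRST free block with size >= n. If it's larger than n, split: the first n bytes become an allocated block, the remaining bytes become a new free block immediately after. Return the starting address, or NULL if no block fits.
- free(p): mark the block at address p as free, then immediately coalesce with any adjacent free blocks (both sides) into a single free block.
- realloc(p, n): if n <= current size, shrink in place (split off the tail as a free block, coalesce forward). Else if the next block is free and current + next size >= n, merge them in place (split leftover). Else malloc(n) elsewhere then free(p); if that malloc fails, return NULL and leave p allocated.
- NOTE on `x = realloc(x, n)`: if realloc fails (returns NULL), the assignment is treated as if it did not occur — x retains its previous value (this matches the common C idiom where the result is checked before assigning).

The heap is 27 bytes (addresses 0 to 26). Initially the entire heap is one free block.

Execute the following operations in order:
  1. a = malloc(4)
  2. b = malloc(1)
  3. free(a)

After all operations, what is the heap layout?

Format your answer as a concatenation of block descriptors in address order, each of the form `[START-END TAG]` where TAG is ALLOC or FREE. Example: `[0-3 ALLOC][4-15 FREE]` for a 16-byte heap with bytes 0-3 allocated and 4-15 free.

Op 1: a = malloc(4) -> a = 0; heap: [0-3 ALLOC][4-26 FREE]
Op 2: b = malloc(1) -> b = 4; heap: [0-3 ALLOC][4-4 ALLOC][5-26 FREE]
Op 3: free(a) -> (freed a); heap: [0-3 FREE][4-4 ALLOC][5-26 FREE]

Answer: [0-3 FREE][4-4 ALLOC][5-26 FREE]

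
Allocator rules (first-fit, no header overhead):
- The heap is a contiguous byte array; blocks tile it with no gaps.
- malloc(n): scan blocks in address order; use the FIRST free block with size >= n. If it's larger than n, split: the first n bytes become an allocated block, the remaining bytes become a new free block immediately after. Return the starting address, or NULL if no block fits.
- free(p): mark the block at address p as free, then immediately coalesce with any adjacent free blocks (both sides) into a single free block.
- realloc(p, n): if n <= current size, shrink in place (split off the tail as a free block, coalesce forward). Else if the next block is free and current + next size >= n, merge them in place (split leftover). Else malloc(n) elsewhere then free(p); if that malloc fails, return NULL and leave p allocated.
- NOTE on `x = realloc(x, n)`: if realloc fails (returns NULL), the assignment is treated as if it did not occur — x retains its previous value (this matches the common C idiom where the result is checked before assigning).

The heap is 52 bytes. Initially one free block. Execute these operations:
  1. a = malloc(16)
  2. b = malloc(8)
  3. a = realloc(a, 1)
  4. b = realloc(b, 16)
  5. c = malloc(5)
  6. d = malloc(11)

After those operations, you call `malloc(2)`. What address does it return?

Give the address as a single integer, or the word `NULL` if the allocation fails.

Op 1: a = malloc(16) -> a = 0; heap: [0-15 ALLOC][16-51 FREE]
Op 2: b = malloc(8) -> b = 16; heap: [0-15 ALLOC][16-23 ALLOC][24-51 FREE]
Op 3: a = realloc(a, 1) -> a = 0; heap: [0-0 ALLOC][1-15 FREE][16-23 ALLOC][24-51 FREE]
Op 4: b = realloc(b, 16) -> b = 16; heap: [0-0 ALLOC][1-15 FREE][16-31 ALLOC][32-51 FREE]
Op 5: c = malloc(5) -> c = 1; heap: [0-0 ALLOC][1-5 ALLOC][6-15 FREE][16-31 ALLOC][32-51 FREE]
Op 6: d = malloc(11) -> d = 32; heap: [0-0 ALLOC][1-5 ALLOC][6-15 FREE][16-31 ALLOC][32-42 ALLOC][43-51 FREE]
malloc(2): first-fit scan over [0-0 ALLOC][1-5 ALLOC][6-15 FREE][16-31 ALLOC][32-42 ALLOC][43-51 FREE] -> 6

Answer: 6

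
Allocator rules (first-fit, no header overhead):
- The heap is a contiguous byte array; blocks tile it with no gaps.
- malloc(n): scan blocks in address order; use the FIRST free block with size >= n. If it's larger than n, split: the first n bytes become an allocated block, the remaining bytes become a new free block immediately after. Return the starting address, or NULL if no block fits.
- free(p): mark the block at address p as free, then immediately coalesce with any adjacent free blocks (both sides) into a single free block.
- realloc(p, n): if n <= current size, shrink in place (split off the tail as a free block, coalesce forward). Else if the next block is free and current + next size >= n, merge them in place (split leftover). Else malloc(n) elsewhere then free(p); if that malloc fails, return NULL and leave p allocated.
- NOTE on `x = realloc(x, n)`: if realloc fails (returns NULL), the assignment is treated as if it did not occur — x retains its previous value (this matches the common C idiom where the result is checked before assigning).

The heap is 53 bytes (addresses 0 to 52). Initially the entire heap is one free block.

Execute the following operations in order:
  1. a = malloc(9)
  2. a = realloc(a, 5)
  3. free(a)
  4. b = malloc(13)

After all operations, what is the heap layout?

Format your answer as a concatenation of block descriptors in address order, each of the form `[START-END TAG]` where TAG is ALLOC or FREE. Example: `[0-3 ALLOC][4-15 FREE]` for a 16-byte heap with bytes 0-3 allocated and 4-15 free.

Answer: [0-12 ALLOC][13-52 FREE]

Derivation:
Op 1: a = malloc(9) -> a = 0; heap: [0-8 ALLOC][9-52 FREE]
Op 2: a = realloc(a, 5) -> a = 0; heap: [0-4 ALLOC][5-52 FREE]
Op 3: free(a) -> (freed a); heap: [0-52 FREE]
Op 4: b = malloc(13) -> b = 0; heap: [0-12 ALLOC][13-52 FREE]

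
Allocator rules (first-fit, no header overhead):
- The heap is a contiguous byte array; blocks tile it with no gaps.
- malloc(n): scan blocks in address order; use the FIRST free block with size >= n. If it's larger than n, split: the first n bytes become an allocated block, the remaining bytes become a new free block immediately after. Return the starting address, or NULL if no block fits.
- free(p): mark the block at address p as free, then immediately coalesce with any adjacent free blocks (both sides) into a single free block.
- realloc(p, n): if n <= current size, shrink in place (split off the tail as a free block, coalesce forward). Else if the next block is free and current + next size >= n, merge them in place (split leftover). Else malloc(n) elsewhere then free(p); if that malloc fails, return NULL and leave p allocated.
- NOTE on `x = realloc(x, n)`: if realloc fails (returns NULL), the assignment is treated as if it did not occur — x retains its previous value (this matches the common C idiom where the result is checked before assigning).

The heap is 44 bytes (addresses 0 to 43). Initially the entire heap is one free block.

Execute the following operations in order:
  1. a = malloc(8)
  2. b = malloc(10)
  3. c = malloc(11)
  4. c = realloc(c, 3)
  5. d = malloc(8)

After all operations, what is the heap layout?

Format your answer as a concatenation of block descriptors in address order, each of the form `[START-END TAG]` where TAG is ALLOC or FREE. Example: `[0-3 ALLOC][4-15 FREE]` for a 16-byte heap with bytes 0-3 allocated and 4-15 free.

Answer: [0-7 ALLOC][8-17 ALLOC][18-20 ALLOC][21-28 ALLOC][29-43 FREE]

Derivation:
Op 1: a = malloc(8) -> a = 0; heap: [0-7 ALLOC][8-43 FREE]
Op 2: b = malloc(10) -> b = 8; heap: [0-7 ALLOC][8-17 ALLOC][18-43 FREE]
Op 3: c = malloc(11) -> c = 18; heap: [0-7 ALLOC][8-17 ALLOC][18-28 ALLOC][29-43 FREE]
Op 4: c = realloc(c, 3) -> c = 18; heap: [0-7 ALLOC][8-17 ALLOC][18-20 ALLOC][21-43 FREE]
Op 5: d = malloc(8) -> d = 21; heap: [0-7 ALLOC][8-17 ALLOC][18-20 ALLOC][21-28 ALLOC][29-43 FREE]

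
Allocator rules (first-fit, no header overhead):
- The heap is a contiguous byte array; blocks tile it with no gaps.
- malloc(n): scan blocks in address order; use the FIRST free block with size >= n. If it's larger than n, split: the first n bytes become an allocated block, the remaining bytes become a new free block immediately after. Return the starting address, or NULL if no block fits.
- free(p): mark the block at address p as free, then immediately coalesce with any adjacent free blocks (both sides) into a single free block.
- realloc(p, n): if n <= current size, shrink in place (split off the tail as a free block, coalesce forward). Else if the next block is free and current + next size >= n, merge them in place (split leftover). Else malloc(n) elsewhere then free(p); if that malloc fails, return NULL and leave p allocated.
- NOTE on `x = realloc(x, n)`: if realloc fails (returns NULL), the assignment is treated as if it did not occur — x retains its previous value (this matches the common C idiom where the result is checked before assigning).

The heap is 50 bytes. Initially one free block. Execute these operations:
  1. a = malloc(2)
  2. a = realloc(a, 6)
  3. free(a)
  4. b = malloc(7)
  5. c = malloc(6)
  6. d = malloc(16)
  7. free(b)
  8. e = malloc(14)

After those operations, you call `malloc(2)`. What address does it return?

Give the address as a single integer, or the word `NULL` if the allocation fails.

Answer: 0

Derivation:
Op 1: a = malloc(2) -> a = 0; heap: [0-1 ALLOC][2-49 FREE]
Op 2: a = realloc(a, 6) -> a = 0; heap: [0-5 ALLOC][6-49 FREE]
Op 3: free(a) -> (freed a); heap: [0-49 FREE]
Op 4: b = malloc(7) -> b = 0; heap: [0-6 ALLOC][7-49 FREE]
Op 5: c = malloc(6) -> c = 7; heap: [0-6 ALLOC][7-12 ALLOC][13-49 FREE]
Op 6: d = malloc(16) -> d = 13; heap: [0-6 ALLOC][7-12 ALLOC][13-28 ALLOC][29-49 FREE]
Op 7: free(b) -> (freed b); heap: [0-6 FREE][7-12 ALLOC][13-28 ALLOC][29-49 FREE]
Op 8: e = malloc(14) -> e = 29; heap: [0-6 FREE][7-12 ALLOC][13-28 ALLOC][29-42 ALLOC][43-49 FREE]
malloc(2): first-fit scan over [0-6 FREE][7-12 ALLOC][13-28 ALLOC][29-42 ALLOC][43-49 FREE] -> 0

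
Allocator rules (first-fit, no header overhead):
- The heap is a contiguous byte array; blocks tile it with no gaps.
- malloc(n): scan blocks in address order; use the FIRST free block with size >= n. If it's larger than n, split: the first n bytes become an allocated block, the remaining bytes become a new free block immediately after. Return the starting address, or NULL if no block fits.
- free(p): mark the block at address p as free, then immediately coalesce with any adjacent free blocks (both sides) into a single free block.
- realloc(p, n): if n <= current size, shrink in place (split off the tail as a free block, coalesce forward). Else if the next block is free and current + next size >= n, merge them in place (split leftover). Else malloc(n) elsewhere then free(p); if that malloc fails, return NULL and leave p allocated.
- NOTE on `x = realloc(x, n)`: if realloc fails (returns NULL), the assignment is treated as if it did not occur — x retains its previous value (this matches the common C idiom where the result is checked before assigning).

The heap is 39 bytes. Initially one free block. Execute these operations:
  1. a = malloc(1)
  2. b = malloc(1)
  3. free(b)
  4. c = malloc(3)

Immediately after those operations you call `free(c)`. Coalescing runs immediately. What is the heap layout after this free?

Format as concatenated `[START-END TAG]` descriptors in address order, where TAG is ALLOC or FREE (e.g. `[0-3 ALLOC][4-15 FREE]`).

Answer: [0-0 ALLOC][1-38 FREE]

Derivation:
Op 1: a = malloc(1) -> a = 0; heap: [0-0 ALLOC][1-38 FREE]
Op 2: b = malloc(1) -> b = 1; heap: [0-0 ALLOC][1-1 ALLOC][2-38 FREE]
Op 3: free(b) -> (freed b); heap: [0-0 ALLOC][1-38 FREE]
Op 4: c = malloc(3) -> c = 1; heap: [0-0 ALLOC][1-3 ALLOC][4-38 FREE]
free(c): c = 1 -> block [1-3 ALLOC]; mark free, coalesce with adjacent free neighbors -> [0-0 ALLOC][1-38 FREE]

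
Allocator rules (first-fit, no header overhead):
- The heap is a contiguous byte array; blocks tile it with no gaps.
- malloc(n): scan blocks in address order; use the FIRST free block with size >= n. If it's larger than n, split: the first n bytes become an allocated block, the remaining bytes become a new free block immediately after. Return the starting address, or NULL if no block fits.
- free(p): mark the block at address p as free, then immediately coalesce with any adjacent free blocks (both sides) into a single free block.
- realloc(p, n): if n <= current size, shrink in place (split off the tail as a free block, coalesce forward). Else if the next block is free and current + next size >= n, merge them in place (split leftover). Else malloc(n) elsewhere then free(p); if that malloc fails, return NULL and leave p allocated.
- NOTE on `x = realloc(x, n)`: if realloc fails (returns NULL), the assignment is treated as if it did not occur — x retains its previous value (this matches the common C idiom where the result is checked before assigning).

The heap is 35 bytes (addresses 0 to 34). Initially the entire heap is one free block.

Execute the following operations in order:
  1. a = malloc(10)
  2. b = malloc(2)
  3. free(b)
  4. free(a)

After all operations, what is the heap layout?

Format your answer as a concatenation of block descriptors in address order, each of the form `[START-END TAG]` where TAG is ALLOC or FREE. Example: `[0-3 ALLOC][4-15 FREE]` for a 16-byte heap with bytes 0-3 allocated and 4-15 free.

Answer: [0-34 FREE]

Derivation:
Op 1: a = malloc(10) -> a = 0; heap: [0-9 ALLOC][10-34 FREE]
Op 2: b = malloc(2) -> b = 10; heap: [0-9 ALLOC][10-11 ALLOC][12-34 FREE]
Op 3: free(b) -> (freed b); heap: [0-9 ALLOC][10-34 FREE]
Op 4: free(a) -> (freed a); heap: [0-34 FREE]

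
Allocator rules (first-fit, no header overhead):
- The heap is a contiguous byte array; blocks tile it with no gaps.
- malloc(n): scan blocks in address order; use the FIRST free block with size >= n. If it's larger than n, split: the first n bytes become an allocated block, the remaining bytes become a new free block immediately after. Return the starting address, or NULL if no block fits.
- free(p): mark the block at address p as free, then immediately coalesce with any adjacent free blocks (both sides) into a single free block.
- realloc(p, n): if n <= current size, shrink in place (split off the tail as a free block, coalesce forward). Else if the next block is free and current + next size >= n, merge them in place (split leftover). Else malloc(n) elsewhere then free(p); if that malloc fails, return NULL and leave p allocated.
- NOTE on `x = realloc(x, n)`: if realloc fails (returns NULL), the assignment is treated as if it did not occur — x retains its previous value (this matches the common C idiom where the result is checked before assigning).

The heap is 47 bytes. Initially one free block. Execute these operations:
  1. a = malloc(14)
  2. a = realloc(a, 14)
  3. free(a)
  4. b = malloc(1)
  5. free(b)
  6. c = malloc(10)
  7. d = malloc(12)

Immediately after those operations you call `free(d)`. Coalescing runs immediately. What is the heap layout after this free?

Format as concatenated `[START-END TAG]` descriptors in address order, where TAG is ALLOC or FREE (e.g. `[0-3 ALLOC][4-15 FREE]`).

Op 1: a = malloc(14) -> a = 0; heap: [0-13 ALLOC][14-46 FREE]
Op 2: a = realloc(a, 14) -> a = 0; heap: [0-13 ALLOC][14-46 FREE]
Op 3: free(a) -> (freed a); heap: [0-46 FREE]
Op 4: b = malloc(1) -> b = 0; heap: [0-0 ALLOC][1-46 FREE]
Op 5: free(b) -> (freed b); heap: [0-46 FREE]
Op 6: c = malloc(10) -> c = 0; heap: [0-9 ALLOC][10-46 FREE]
Op 7: d = malloc(12) -> d = 10; heap: [0-9 ALLOC][10-21 ALLOC][22-46 FREE]
free(d): d = 10 -> block [10-21 ALLOC]; mark free, coalesce with adjacent free neighbors -> [0-9 ALLOC][10-46 FREE]

Answer: [0-9 ALLOC][10-46 FREE]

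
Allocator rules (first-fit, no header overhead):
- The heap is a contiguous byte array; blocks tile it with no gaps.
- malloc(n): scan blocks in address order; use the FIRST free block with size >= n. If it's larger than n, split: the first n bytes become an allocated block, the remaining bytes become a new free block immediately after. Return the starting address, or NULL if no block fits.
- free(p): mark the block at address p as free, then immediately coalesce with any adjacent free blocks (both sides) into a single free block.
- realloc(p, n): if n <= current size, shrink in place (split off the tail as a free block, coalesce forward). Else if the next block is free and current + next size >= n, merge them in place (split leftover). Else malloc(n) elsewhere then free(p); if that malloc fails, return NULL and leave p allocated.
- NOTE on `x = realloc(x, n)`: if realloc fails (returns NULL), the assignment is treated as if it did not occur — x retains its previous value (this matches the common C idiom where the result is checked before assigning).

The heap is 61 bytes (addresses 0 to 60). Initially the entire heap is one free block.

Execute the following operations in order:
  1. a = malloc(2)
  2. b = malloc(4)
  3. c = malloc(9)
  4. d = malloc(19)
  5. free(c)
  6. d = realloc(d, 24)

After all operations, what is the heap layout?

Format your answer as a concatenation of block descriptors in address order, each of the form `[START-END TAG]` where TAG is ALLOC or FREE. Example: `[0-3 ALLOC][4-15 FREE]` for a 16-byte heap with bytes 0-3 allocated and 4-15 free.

Op 1: a = malloc(2) -> a = 0; heap: [0-1 ALLOC][2-60 FREE]
Op 2: b = malloc(4) -> b = 2; heap: [0-1 ALLOC][2-5 ALLOC][6-60 FREE]
Op 3: c = malloc(9) -> c = 6; heap: [0-1 ALLOC][2-5 ALLOC][6-14 ALLOC][15-60 FREE]
Op 4: d = malloc(19) -> d = 15; heap: [0-1 ALLOC][2-5 ALLOC][6-14 ALLOC][15-33 ALLOC][34-60 FREE]
Op 5: free(c) -> (freed c); heap: [0-1 ALLOC][2-5 ALLOC][6-14 FREE][15-33 ALLOC][34-60 FREE]
Op 6: d = realloc(d, 24) -> d = 15; heap: [0-1 ALLOC][2-5 ALLOC][6-14 FREE][15-38 ALLOC][39-60 FREE]

Answer: [0-1 ALLOC][2-5 ALLOC][6-14 FREE][15-38 ALLOC][39-60 FREE]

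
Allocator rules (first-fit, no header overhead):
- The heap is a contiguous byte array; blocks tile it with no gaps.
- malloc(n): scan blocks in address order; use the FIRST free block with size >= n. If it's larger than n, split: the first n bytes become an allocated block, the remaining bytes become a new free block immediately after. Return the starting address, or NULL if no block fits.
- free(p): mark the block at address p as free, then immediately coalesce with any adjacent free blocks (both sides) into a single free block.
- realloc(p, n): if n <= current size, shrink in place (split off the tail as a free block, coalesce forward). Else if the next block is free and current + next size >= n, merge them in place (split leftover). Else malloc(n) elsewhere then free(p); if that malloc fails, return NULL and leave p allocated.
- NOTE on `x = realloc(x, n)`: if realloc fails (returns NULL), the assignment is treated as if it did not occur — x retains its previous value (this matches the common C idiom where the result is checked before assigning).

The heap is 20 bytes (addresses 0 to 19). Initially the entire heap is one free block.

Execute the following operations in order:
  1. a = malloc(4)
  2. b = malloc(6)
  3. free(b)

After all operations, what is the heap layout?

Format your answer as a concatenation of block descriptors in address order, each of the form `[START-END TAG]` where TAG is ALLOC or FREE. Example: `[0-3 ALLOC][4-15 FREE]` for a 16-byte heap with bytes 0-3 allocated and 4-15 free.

Answer: [0-3 ALLOC][4-19 FREE]

Derivation:
Op 1: a = malloc(4) -> a = 0; heap: [0-3 ALLOC][4-19 FREE]
Op 2: b = malloc(6) -> b = 4; heap: [0-3 ALLOC][4-9 ALLOC][10-19 FREE]
Op 3: free(b) -> (freed b); heap: [0-3 ALLOC][4-19 FREE]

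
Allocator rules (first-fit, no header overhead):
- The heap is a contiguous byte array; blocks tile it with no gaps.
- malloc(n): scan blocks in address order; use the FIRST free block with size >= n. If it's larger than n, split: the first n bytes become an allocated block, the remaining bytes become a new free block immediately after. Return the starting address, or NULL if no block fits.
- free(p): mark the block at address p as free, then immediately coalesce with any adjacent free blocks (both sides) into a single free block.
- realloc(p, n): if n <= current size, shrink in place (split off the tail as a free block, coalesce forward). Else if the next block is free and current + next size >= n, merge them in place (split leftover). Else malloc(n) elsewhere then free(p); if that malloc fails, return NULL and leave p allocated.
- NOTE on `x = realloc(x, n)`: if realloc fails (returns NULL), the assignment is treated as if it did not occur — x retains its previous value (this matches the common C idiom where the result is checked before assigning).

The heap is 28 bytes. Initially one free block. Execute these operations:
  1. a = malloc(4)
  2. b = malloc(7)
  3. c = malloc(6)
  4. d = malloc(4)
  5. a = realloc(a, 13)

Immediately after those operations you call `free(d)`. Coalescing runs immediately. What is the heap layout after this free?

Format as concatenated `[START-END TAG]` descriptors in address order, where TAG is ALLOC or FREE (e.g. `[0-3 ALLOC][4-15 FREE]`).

Op 1: a = malloc(4) -> a = 0; heap: [0-3 ALLOC][4-27 FREE]
Op 2: b = malloc(7) -> b = 4; heap: [0-3 ALLOC][4-10 ALLOC][11-27 FREE]
Op 3: c = malloc(6) -> c = 11; heap: [0-3 ALLOC][4-10 ALLOC][11-16 ALLOC][17-27 FREE]
Op 4: d = malloc(4) -> d = 17; heap: [0-3 ALLOC][4-10 ALLOC][11-16 ALLOC][17-20 ALLOC][21-27 FREE]
Op 5: a = realloc(a, 13) -> NULL (a unchanged); heap: [0-3 ALLOC][4-10 ALLOC][11-16 ALLOC][17-20 ALLOC][21-27 FREE]
free(d): d = 17 -> block [17-20 ALLOC]; mark free, coalesce with adjacent free neighbors -> [0-3 ALLOC][4-10 ALLOC][11-16 ALLOC][17-27 FREE]

Answer: [0-3 ALLOC][4-10 ALLOC][11-16 ALLOC][17-27 FREE]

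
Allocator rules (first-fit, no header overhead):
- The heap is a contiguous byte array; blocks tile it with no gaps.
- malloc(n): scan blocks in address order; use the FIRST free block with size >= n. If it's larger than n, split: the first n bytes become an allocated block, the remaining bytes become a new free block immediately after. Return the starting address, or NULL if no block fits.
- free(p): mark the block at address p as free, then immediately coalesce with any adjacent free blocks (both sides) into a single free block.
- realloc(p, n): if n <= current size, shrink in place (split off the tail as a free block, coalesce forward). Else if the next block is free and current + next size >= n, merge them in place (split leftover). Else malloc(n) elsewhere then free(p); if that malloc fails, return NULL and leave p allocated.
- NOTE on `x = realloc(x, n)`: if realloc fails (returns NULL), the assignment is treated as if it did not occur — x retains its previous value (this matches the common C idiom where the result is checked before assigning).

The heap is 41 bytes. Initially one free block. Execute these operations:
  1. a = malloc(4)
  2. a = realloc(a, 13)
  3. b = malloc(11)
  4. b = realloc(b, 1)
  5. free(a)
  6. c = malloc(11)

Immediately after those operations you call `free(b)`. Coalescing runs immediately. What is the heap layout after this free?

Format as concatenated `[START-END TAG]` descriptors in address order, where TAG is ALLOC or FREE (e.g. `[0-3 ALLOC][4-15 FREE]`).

Op 1: a = malloc(4) -> a = 0; heap: [0-3 ALLOC][4-40 FREE]
Op 2: a = realloc(a, 13) -> a = 0; heap: [0-12 ALLOC][13-40 FREE]
Op 3: b = malloc(11) -> b = 13; heap: [0-12 ALLOC][13-23 ALLOC][24-40 FREE]
Op 4: b = realloc(b, 1) -> b = 13; heap: [0-12 ALLOC][13-13 ALLOC][14-40 FREE]
Op 5: free(a) -> (freed a); heap: [0-12 FREE][13-13 ALLOC][14-40 FREE]
Op 6: c = malloc(11) -> c = 0; heap: [0-10 ALLOC][11-12 FREE][13-13 ALLOC][14-40 FREE]
free(b): b = 13 -> block [13-13 ALLOC]; mark free, coalesce with adjacent free neighbors -> [0-10 ALLOC][11-40 FREE]

Answer: [0-10 ALLOC][11-40 FREE]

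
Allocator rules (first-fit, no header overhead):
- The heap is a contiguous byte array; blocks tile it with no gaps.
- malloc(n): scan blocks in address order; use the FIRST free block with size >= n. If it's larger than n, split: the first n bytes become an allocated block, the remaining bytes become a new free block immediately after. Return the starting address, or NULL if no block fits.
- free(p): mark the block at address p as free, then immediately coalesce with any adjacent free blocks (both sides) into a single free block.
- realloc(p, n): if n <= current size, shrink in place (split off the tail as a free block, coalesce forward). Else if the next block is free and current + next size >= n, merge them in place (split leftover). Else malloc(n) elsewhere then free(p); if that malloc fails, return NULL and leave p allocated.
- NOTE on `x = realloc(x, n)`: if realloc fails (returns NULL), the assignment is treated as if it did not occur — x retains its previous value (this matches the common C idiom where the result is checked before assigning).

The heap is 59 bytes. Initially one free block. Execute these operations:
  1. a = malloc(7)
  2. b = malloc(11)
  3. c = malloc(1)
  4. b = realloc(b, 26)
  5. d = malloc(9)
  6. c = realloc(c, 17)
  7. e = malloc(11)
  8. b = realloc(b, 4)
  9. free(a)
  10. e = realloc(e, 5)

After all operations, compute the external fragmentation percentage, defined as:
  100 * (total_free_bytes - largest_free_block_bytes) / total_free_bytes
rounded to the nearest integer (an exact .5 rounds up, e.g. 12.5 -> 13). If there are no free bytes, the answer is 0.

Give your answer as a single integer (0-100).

Answer: 45

Derivation:
Op 1: a = malloc(7) -> a = 0; heap: [0-6 ALLOC][7-58 FREE]
Op 2: b = malloc(11) -> b = 7; heap: [0-6 ALLOC][7-17 ALLOC][18-58 FREE]
Op 3: c = malloc(1) -> c = 18; heap: [0-6 ALLOC][7-17 ALLOC][18-18 ALLOC][19-58 FREE]
Op 4: b = realloc(b, 26) -> b = 19; heap: [0-6 ALLOC][7-17 FREE][18-18 ALLOC][19-44 ALLOC][45-58 FREE]
Op 5: d = malloc(9) -> d = 7; heap: [0-6 ALLOC][7-15 ALLOC][16-17 FREE][18-18 ALLOC][19-44 ALLOC][45-58 FREE]
Op 6: c = realloc(c, 17) -> NULL (c unchanged); heap: [0-6 ALLOC][7-15 ALLOC][16-17 FREE][18-18 ALLOC][19-44 ALLOC][45-58 FREE]
Op 7: e = malloc(11) -> e = 45; heap: [0-6 ALLOC][7-15 ALLOC][16-17 FREE][18-18 ALLOC][19-44 ALLOC][45-55 ALLOC][56-58 FREE]
Op 8: b = realloc(b, 4) -> b = 19; heap: [0-6 ALLOC][7-15 ALLOC][16-17 FREE][18-18 ALLOC][19-22 ALLOC][23-44 FREE][45-55 ALLOC][56-58 FREE]
Op 9: free(a) -> (freed a); heap: [0-6 FREE][7-15 ALLOC][16-17 FREE][18-18 ALLOC][19-22 ALLOC][23-44 FREE][45-55 ALLOC][56-58 FREE]
Op 10: e = realloc(e, 5) -> e = 45; heap: [0-6 FREE][7-15 ALLOC][16-17 FREE][18-18 ALLOC][19-22 ALLOC][23-44 FREE][45-49 ALLOC][50-58 FREE]
Free blocks: [7 2 22 9] total_free=40 largest=22 -> 100*(40-22)/40 = 1800/40 = 45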